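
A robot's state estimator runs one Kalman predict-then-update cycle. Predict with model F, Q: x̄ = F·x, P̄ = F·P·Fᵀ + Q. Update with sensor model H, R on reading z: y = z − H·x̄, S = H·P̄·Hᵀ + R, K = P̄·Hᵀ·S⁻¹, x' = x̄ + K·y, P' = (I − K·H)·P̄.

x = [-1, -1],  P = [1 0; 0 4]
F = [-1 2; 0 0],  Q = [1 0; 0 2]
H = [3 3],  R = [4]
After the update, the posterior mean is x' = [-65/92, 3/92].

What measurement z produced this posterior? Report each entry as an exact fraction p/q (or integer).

x̄ = F·x = [-1, 0]
P̄ = F·P·Fᵀ + Q = [18 0; 0 2]
S = H·P̄·Hᵀ + R = [184]
K = P̄·Hᵀ·S⁻¹ = [27/92; 3/92]
x' − x̄ = [27/92, 3/92] = K·y
y = (KᵀK)⁻¹·Kᵀ·(x' − x̄) = [1]
z = y + H·x̄ = [1] + [-3] = [-2]

z = [-2]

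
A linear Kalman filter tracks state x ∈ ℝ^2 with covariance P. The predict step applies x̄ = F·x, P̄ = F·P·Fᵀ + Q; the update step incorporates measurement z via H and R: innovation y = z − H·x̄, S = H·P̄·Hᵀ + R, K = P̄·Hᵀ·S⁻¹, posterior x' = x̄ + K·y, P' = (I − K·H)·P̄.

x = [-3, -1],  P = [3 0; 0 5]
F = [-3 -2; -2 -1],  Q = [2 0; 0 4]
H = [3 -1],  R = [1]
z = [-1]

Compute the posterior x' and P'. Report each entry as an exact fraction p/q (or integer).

x̄ = F·x = [11, 7]
P̄ = F·P·Fᵀ + Q = [49 28; 28 21]
y = z − H·x̄ = [-27]
S = H·P̄·Hᵀ + R = [295]
K = P̄·Hᵀ·S⁻¹ = [119/295; 63/295]
x' = x̄ + K·y = [32/295, 364/295]
P' = (I − K·H)·P̄ = [294/295 763/295; 763/295 2226/295]

x' = [32/295, 364/295]
P' = [294/295 763/295; 763/295 2226/295]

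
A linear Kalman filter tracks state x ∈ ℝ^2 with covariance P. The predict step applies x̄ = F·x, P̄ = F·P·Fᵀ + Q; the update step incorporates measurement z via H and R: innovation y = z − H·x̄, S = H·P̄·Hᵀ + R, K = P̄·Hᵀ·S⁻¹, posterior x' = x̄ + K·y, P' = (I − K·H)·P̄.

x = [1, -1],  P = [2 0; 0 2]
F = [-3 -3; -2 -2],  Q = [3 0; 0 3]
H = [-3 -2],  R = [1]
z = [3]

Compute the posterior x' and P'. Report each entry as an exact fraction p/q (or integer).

x̄ = F·x = [0, 0]
P̄ = F·P·Fᵀ + Q = [39 24; 24 19]
y = z − H·x̄ = [3]
S = H·P̄·Hᵀ + R = [716]
K = P̄·Hᵀ·S⁻¹ = [-165/716; -55/358]
x' = x̄ + K·y = [-495/716, -165/358]
P' = (I − K·H)·P̄ = [699/716 -483/358; -483/358 376/179]

x' = [-495/716, -165/358]
P' = [699/716 -483/358; -483/358 376/179]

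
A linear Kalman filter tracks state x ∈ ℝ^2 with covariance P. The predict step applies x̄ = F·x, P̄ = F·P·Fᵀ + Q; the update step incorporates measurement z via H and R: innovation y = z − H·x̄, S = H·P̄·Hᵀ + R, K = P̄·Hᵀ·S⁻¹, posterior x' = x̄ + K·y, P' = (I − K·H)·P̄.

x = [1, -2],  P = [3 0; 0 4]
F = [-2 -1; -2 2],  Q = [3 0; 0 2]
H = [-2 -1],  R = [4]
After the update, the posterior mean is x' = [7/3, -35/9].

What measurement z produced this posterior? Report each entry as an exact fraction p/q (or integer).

x̄ = F·x = [0, -6]
P̄ = F·P·Fᵀ + Q = [19 4; 4 30]
S = H·P̄·Hᵀ + R = [126]
K = P̄·Hᵀ·S⁻¹ = [-1/3; -19/63]
x' − x̄ = [7/3, 19/9] = K·y
y = (KᵀK)⁻¹·Kᵀ·(x' − x̄) = [-7]
z = y + H·x̄ = [-7] + [6] = [-1]

z = [-1]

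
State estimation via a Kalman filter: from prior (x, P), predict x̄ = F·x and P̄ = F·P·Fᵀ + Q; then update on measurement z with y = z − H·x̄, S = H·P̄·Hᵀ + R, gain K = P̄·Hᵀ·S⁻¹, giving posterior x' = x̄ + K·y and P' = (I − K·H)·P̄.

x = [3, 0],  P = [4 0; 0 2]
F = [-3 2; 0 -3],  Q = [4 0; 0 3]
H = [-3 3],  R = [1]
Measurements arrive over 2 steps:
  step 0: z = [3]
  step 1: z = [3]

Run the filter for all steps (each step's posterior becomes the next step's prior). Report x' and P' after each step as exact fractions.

step 0: x̄ = F·x = [-9, 0]
step 0: P̄ = F·P·Fᵀ + Q = [48 -12; -12 21]
step 0: y = z − H·x̄ = [-24]
step 0: S = H·P̄·Hᵀ + R = [838]
step 0: K = P̄·Hᵀ·S⁻¹ = [-90/419; 99/838]
step 0: x' = x̄ + K·y = [-1611/419, -1188/419]
step 0: P' = (I − K·H)·P̄ = [3912/419 3882/419; 3882/419 7797/838]
step 1: x̄ = F·x = [2457/419, 3564/419]
step 1: P̄ = F·P·Fᵀ + Q = [5894/419 11547/419; 11547/419 72687/838]
step 1: y = z − H·x̄ = [-2064/419]
step 1: S = H·P̄·Hᵀ + R = [345421/838]
step 1: K = P̄·Hᵀ·S⁻¹ = [33918/345421; 148779/345421]
step 1: x' = x̄ + K·y = [1858455/345421, 2205252/345421]
step 1: P' = (I − K·H)·P̄ = [3486148/345421 3497454/345421; 3497454/345421 3547047/345421]

step 0: x' = [-1611/419, -1188/419], P' = [3912/419 3882/419; 3882/419 7797/838]
step 1: x' = [1858455/345421, 2205252/345421], P' = [3486148/345421 3497454/345421; 3497454/345421 3547047/345421]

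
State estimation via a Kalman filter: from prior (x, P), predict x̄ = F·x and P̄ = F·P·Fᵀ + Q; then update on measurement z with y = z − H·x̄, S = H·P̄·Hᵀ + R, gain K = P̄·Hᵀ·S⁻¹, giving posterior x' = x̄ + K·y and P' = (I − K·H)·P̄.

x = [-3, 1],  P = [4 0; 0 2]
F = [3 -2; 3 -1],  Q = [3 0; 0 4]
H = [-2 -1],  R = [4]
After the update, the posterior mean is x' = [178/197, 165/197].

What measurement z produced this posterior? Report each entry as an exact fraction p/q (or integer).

x̄ = F·x = [-11, -10]
P̄ = F·P·Fᵀ + Q = [47 40; 40 42]
S = H·P̄·Hᵀ + R = [394]
K = P̄·Hᵀ·S⁻¹ = [-67/197; -61/197]
x' − x̄ = [2345/197, 2135/197] = K·y
y = (KᵀK)⁻¹·Kᵀ·(x' − x̄) = [-35]
z = y + H·x̄ = [-35] + [32] = [-3]

z = [-3]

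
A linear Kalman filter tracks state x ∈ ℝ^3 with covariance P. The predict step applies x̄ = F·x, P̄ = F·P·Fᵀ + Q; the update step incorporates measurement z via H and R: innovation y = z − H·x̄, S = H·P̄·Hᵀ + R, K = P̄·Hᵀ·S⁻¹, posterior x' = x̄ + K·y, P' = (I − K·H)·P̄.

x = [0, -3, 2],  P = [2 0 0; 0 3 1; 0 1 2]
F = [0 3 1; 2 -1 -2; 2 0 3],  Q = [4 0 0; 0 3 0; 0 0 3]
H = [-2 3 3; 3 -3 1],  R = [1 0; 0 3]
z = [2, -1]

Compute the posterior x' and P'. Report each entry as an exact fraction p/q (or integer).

x̄ = F·x = [-7, -1, 6]
P̄ = F·P·Fᵀ + Q = [39 -20 15; -20 26 -7; 15 -7 29]
y = z − H·x̄ = [-27, 11]
S = H·P̄·Hᵀ + R = [586 -534; -534 1109]
K = P̄·Hᵀ·S⁻¹ = [-609/364718 31425/182359; 30143/364718 -16586/182359; 45327/182359 37447/182359]
x' = x̄ + K·y = [-1845233/364718, -1543471/364718, 282242/182359]
P' = (I − K·H)·P̄ = [2100165/364718 1877963/364718 -239028/182359; 1877963/364718 1748857/364718 -243417/182359; -239028/182359 -243417/182359 99174/182359]

x' = [-1845233/364718, -1543471/364718, 282242/182359]
P' = [2100165/364718 1877963/364718 -239028/182359; 1877963/364718 1748857/364718 -243417/182359; -239028/182359 -243417/182359 99174/182359]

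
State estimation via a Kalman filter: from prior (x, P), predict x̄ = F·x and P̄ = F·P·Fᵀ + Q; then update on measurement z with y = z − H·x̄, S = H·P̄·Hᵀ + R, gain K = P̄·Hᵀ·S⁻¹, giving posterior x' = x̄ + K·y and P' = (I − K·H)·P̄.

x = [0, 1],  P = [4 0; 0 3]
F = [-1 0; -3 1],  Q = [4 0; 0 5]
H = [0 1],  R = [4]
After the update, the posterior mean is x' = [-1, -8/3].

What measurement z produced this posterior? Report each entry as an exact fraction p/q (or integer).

z = [-3]

x̄ = F·x = [0, 1]
P̄ = F·P·Fᵀ + Q = [8 12; 12 44]
S = H·P̄·Hᵀ + R = [48]
K = P̄·Hᵀ·S⁻¹ = [1/4; 11/12]
x' − x̄ = [-1, -11/3] = K·y
y = (KᵀK)⁻¹·Kᵀ·(x' − x̄) = [-4]
z = y + H·x̄ = [-4] + [1] = [-3]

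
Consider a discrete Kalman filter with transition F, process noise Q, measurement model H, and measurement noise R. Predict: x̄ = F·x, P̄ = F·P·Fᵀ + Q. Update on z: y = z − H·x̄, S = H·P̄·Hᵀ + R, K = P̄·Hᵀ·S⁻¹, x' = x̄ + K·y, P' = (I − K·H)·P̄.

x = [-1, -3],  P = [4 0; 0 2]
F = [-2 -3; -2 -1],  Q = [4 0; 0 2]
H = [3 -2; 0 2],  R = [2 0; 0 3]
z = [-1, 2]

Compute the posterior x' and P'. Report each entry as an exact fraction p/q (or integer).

x̄ = F·x = [11, 5]
P̄ = F·P·Fᵀ + Q = [38 22; 22 20]
y = z − H·x̄ = [-24, -8]
S = H·P̄·Hᵀ + R = [160 52; 52 83]
K = P̄·Hᵀ·S⁻¹ = [1761/5288 425/1322; 39/5288 631/1322]
x' = x̄ + K·y = [288/661, 664/661]
P' = (I − K·H)·P̄ = [1437/2644 1275/2644; 1275/2644 1893/2644]

x' = [288/661, 664/661]
P' = [1437/2644 1275/2644; 1275/2644 1893/2644]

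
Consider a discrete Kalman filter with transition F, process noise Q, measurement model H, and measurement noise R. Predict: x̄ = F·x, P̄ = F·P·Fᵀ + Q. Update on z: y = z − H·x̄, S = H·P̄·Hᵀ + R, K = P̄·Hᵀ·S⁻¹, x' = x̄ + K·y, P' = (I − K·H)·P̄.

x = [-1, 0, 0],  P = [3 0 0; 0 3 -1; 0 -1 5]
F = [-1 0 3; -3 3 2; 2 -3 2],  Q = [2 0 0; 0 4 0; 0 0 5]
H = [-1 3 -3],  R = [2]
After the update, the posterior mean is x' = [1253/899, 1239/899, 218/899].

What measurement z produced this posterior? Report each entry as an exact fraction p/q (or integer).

x̄ = F·x = [1, 3, -2]
P̄ = F·P·Fᵀ + Q = [50 30 33; 30 66 -25; 33 -25 76]
S = H·P̄·Hᵀ + R = [1798]
K = P̄·Hᵀ·S⁻¹ = [-59/1798; 243/1798; -168/899]
x' − x̄ = [354/899, -1458/899, 2016/899] = K·y
y = (KᵀK)⁻¹·Kᵀ·(x' − x̄) = [-12]
z = y + H·x̄ = [-12] + [14] = [2]

z = [2]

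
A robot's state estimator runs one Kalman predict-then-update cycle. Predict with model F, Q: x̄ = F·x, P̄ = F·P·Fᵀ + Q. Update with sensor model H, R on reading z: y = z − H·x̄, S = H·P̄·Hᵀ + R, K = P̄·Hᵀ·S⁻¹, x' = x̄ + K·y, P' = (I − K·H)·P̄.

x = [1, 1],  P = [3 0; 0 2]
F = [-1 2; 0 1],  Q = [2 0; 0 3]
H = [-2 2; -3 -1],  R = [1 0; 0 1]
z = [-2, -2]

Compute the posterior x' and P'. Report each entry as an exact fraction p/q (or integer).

x' = [2489/3323, -635/3323]
P' = [258/3323 53/3323; 53/3323 642/3323]

x̄ = F·x = [1, 1]
P̄ = F·P·Fᵀ + Q = [13 4; 4 5]
y = z − H·x̄ = [-2, 2]
S = H·P̄·Hᵀ + R = [41 52; 52 147]
K = P̄·Hᵀ·S⁻¹ = [-410/3323 -827/3323; 1178/3323 -801/3323]
x' = x̄ + K·y = [2489/3323, -635/3323]
P' = (I − K·H)·P̄ = [258/3323 53/3323; 53/3323 642/3323]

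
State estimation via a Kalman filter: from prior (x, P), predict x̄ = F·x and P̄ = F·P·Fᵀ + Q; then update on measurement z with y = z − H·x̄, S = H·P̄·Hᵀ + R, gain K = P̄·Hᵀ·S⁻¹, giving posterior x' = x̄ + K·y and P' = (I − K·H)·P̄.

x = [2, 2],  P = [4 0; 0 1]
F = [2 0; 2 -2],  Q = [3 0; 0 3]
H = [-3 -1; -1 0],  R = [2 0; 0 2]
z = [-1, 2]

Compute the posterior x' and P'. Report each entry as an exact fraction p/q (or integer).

x' = [4/11, -487/803]
P' = [6/11 -14/11; -14/11 3712/803]

x̄ = F·x = [4, 0]
P̄ = F·P·Fᵀ + Q = [19 16; 16 23]
y = z − H·x̄ = [11, 6]
S = H·P̄·Hᵀ + R = [292 73; 73 21]
K = P̄·Hᵀ·S⁻¹ = [-2/11 -3/11; -323/803 7/11]
x' = x̄ + K·y = [4/11, -487/803]
P' = (I − K·H)·P̄ = [6/11 -14/11; -14/11 3712/803]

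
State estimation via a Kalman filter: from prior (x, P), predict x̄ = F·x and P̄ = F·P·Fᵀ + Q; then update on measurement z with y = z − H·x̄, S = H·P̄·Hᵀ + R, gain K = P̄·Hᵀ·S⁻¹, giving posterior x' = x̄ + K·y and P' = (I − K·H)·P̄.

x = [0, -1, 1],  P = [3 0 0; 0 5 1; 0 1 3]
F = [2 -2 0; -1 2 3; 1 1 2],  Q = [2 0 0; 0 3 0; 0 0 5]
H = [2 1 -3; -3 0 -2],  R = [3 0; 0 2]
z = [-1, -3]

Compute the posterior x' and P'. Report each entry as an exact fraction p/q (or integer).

x' = [6871/38802, 93973/38802, 24221/19401]
P' = [16865/19401 -83479/19401 -20686/19401; -83479/19401 517079/19401 124193/19401; -20686/19401 124193/19401 33752/19401]

x̄ = F·x = [2, 1, 1]
P̄ = F·P·Fᵀ + Q = [34 -32 -8; -32 65 32; -8 32 29]
y = z − H·x̄ = [-3, 5]
S = H·P̄·Hᵀ + R = [241 -38; -38 328]
K = P̄·Hᵀ·S⁻¹ = [4103/19401 -9223/38802; -7486/19401 2051/38802; -6145/19401 -2723/19401]
x' = x̄ + K·y = [6871/38802, 93973/38802, 24221/19401]
P' = (I − K·H)·P̄ = [16865/19401 -83479/19401 -20686/19401; -83479/19401 517079/19401 124193/19401; -20686/19401 124193/19401 33752/19401]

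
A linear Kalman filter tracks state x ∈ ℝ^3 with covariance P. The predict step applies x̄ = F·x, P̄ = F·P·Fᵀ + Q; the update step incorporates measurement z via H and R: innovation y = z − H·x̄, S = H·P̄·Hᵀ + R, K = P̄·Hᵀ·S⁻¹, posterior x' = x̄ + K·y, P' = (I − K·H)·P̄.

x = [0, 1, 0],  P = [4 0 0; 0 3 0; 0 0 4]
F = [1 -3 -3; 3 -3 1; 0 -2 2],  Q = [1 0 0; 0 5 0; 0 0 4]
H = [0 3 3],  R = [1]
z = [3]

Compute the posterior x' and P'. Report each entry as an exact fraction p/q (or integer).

x' = [-3081/1405, 1077/1405, 322/1405]
P' = [91571/1405 19413/1405 -19392/1405; 19413/1405 14724/1405 -14626/1405; -19392/1405 -14626/1405 14684/1405]

x̄ = F·x = [-3, -3, -2]
P̄ = F·P·Fᵀ + Q = [68 27 -6; 27 72 26; -6 26 32]
y = z − H·x̄ = [18]
S = H·P̄·Hᵀ + R = [1405]
K = P̄·Hᵀ·S⁻¹ = [63/1405; 294/1405; 174/1405]
x' = x̄ + K·y = [-3081/1405, 1077/1405, 322/1405]
P' = (I − K·H)·P̄ = [91571/1405 19413/1405 -19392/1405; 19413/1405 14724/1405 -14626/1405; -19392/1405 -14626/1405 14684/1405]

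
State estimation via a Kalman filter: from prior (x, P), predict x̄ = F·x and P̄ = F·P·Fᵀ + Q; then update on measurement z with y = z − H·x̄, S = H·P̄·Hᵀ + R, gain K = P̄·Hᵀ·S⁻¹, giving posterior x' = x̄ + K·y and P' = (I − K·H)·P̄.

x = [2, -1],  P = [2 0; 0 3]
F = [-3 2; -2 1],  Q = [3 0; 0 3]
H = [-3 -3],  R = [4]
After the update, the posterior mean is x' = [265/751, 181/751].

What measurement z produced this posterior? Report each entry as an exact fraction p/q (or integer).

x̄ = F·x = [-8, -5]
P̄ = F·P·Fᵀ + Q = [33 18; 18 14]
S = H·P̄·Hᵀ + R = [751]
K = P̄·Hᵀ·S⁻¹ = [-153/751; -96/751]
x' − x̄ = [6273/751, 3936/751] = K·y
y = (KᵀK)⁻¹·Kᵀ·(x' − x̄) = [-41]
z = y + H·x̄ = [-41] + [39] = [-2]

z = [-2]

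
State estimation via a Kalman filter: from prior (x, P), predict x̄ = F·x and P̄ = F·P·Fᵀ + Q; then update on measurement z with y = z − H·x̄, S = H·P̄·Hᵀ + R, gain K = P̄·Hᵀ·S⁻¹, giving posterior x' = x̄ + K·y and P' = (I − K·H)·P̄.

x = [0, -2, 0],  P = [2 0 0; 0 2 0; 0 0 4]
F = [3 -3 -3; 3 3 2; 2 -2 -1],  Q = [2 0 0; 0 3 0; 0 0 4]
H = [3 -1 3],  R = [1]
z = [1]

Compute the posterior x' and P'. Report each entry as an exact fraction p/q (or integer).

x̄ = F·x = [6, -6, 4]
P̄ = F·P·Fᵀ + Q = [74 -24 36; -24 55 -8; 36 -8 24]
y = z − H·x̄ = [-35]
S = H·P̄·Hᵀ + R = [1778]
K = P̄·Hᵀ·S⁻¹ = [177/889; -151/1778; 94/889]
x' = x̄ + K·y = [-123/127, -769/254, 38/127]
P' = (I − K·H)·P̄ = [3128/889 5391/889 -1272/889; 5391/889 74989/1778 7082/889; -1272/889 7082/889 3664/889]

x' = [-123/127, -769/254, 38/127]
P' = [3128/889 5391/889 -1272/889; 5391/889 74989/1778 7082/889; -1272/889 7082/889 3664/889]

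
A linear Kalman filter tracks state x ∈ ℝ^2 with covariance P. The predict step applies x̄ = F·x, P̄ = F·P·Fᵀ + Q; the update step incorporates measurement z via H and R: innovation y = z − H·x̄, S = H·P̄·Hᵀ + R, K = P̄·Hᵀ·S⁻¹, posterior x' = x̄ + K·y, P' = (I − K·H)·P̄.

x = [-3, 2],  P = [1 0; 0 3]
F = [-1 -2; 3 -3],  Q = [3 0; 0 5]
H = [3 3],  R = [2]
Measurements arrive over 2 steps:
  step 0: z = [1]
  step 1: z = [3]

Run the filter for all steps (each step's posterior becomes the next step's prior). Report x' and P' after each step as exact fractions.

step 0: x' = [3772/785, -3543/785], P' = [3911/785 -3849/785; -3849/785 3961/785]
step 1: x' = [-973382/1782931, 2805261/1782931], P' = [4727466/1782931 -4666878/1782931; -4666878/1782931 5002148/1782931]

step 0: x̄ = F·x = [-1, -15]
step 0: P̄ = F·P·Fᵀ + Q = [16 15; 15 41]
step 0: y = z − H·x̄ = [49]
step 0: S = H·P̄·Hᵀ + R = [785]
step 0: K = P̄·Hᵀ·S⁻¹ = [93/785; 168/785]
step 0: x' = x̄ + K·y = [3772/785, -3543/785]
step 0: P' = (I − K·H)·P̄ = [3911/785 -3849/785; -3849/785 3961/785]
step 1: x̄ = F·x = [3314/785, 4389/157]
step 1: P̄ = F·P·Fᵀ + Q = [6714/785 4716/157; 4716/157 28811/157]
step 1: y = z − H·x̄ = [-73422/785]
step 1: S = H·P̄·Hᵀ + R = [1782931/785]
step 1: K = P̄·Hᵀ·S⁻¹ = [90882/1782931; 502905/1782931]
step 1: x' = x̄ + K·y = [-973382/1782931, 2805261/1782931]
step 1: P' = (I − K·H)·P̄ = [4727466/1782931 -4666878/1782931; -4666878/1782931 5002148/1782931]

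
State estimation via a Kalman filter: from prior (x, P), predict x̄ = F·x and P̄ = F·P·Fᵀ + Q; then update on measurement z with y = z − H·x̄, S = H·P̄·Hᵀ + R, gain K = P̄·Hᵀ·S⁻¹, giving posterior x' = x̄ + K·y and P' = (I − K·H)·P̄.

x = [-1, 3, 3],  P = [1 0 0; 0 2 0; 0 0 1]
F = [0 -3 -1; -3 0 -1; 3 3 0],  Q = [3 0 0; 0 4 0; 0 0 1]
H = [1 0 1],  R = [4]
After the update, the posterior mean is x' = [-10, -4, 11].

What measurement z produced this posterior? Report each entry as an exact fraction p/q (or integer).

x̄ = F·x = [-12, 0, 6]
P̄ = F·P·Fᵀ + Q = [22 1 -18; 1 14 -9; -18 -9 28]
S = H·P̄·Hᵀ + R = [18]
K = P̄·Hᵀ·S⁻¹ = [2/9; -4/9; 5/9]
x' − x̄ = [2, -4, 5] = K·y
y = (KᵀK)⁻¹·Kᵀ·(x' − x̄) = [9]
z = y + H·x̄ = [9] + [-6] = [3]

z = [3]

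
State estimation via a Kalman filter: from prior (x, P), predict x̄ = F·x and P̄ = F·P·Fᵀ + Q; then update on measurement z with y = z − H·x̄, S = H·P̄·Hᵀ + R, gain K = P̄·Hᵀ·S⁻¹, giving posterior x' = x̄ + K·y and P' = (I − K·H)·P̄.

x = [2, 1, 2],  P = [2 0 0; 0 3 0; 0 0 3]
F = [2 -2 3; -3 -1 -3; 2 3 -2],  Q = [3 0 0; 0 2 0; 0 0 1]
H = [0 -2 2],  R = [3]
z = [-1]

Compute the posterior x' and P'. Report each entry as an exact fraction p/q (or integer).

x' = [3022/419, -1949/419, -2109/419]
P' = [20850/419 -12767/419 -12752/419; -12767/419 9714/419 9555/419; -12752/419 9555/419 9708/419]

x̄ = F·x = [8, -13, 3]
P̄ = F·P·Fᵀ + Q = [50 -33 -28; -33 50 -3; -28 -3 48]
y = z − H·x̄ = [-33]
S = H·P̄·Hᵀ + R = [419]
K = P̄·Hᵀ·S⁻¹ = [10/419; -106/419; 102/419]
x' = x̄ + K·y = [3022/419, -1949/419, -2109/419]
P' = (I − K·H)·P̄ = [20850/419 -12767/419 -12752/419; -12767/419 9714/419 9555/419; -12752/419 9555/419 9708/419]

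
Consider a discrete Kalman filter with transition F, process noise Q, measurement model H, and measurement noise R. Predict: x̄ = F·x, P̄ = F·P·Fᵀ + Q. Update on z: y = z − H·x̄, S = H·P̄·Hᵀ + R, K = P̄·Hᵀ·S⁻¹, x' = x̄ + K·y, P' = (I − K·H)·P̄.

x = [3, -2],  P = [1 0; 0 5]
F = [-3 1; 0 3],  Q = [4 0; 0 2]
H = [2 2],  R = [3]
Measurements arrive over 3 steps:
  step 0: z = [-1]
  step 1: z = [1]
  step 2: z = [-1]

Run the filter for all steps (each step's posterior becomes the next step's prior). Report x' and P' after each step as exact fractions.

step 0: x' = [-2035/383, 1794/383], P' = [2538/383 -2439/383; -2439/383 2625/383]
step 1: x' = [622675/503853, -331480/503853], P' = [1439575/503853 -1225198/503853; -1225198/503853 1387849/503853]
step 2: x' = [-278236501/271870075, 133475408/271870075], P' = [780133388/271870075 -663430529/271870075; -663430529/271870075 749496557/271870075]

step 0: x̄ = F·x = [-11, -6]
step 0: P̄ = F·P·Fᵀ + Q = [18 15; 15 47]
step 0: y = z − H·x̄ = [33]
step 0: S = H·P̄·Hᵀ + R = [383]
step 0: K = P̄·Hᵀ·S⁻¹ = [66/383; 124/383]
step 0: x' = x̄ + K·y = [-2035/383, 1794/383]
step 0: P' = (I − K·H)·P̄ = [2538/383 -2439/383; -2439/383 2625/383]
step 1: x̄ = F·x = [7899/383, 5382/383]
step 1: P̄ = F·P·Fᵀ + Q = [41633/383 29826/383; 29826/383 24391/383]
step 1: y = z − H·x̄ = [-26179/383]
step 1: S = H·P̄·Hᵀ + R = [503853/383]
step 1: K = P̄·Hᵀ·S⁻¹ = [142918/503853; 108434/503853]
step 1: x' = x̄ + K·y = [622675/503853, -331480/503853]
step 1: P' = (I − K·H)·P̄ = [1439575/503853 -1225198/503853; -1225198/503853 1387849/503853]
step 2: x̄ = F·x = [-314215/71979, -331480/167951]
step 2: P̄ = F·P·Fᵀ + Q = [3387232/71979 723349/23993; 723349/23993 4499449/167951]
step 2: y = z − H·x̄ = [5884037/503853]
step 2: S = H·P̄·Hᵀ + R = [271870075/503853]
step 2: K = P̄·Hᵀ·S⁻¹ = [77801906/271870075; 57377352/271870075]
step 2: x' = x̄ + K·y = [-278236501/271870075, 133475408/271870075]
step 2: P' = (I − K·H)·P̄ = [780133388/271870075 -663430529/271870075; -663430529/271870075 749496557/271870075]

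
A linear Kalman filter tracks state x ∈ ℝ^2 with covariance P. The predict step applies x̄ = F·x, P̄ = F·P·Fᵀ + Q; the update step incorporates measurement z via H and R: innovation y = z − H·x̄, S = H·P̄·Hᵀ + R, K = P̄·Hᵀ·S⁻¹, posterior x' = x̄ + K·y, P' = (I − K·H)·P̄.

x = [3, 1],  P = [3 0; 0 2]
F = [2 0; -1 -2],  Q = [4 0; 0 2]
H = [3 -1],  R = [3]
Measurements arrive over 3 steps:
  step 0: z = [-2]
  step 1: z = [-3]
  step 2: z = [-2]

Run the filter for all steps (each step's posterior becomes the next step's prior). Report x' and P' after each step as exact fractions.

step 0: x' = [-87/98, -205/196], P' = [55/49 249/98; 249/98 1587/196]
step 1: x' = [-7511/9777, 2526/3259], P' = [12704/9777 10848/3259; 10848/3259 36606/3259]
step 2: x' = [-2870026/2373857, -3808763/2373857], P' = [3328116/2373857 8708280/2373857; 8708280/2373857 29330214/2373857]

step 0: x̄ = F·x = [6, -5]
step 0: P̄ = F·P·Fᵀ + Q = [16 -6; -6 13]
step 0: y = z − H·x̄ = [-25]
step 0: S = H·P̄·Hᵀ + R = [196]
step 0: K = P̄·Hᵀ·S⁻¹ = [27/98; -31/196]
step 0: x' = x̄ + K·y = [-87/98, -205/196]
step 0: P' = (I − K·H)·P̄ = [55/49 249/98; 249/98 1587/196]
step 1: x̄ = F·x = [-87/49, 146/49]
step 1: P̄ = F·P·Fᵀ + Q = [416/49 -608/49; -608/49 2238/49]
step 1: y = z − H·x̄ = [260/49]
step 1: S = H·P̄·Hᵀ + R = [9777/49]
step 1: K = P̄·Hᵀ·S⁻¹ = [1856/9777; -1354/3259]
step 1: x' = x̄ + K·y = [-7511/9777, 2526/3259]
step 1: P' = (I − K·H)·P̄ = [12704/9777 10848/3259; 10848/3259 36606/3259]
step 2: x̄ = F·x = [-15022/9777, -7645/9777]
step 2: P̄ = F·P·Fᵀ + Q = [89924/9777 -155584/9777; -155584/9777 601706/9777]
step 2: y = z − H·x̄ = [17867/9777]
step 2: S = H·P̄·Hᵀ + R = [2373857/9777]
step 2: K = P̄·Hᵀ·S⁻¹ = [425356/2373857; -1068458/2373857]
step 2: x' = x̄ + K·y = [-2870026/2373857, -3808763/2373857]
step 2: P' = (I − K·H)·P̄ = [3328116/2373857 8708280/2373857; 8708280/2373857 29330214/2373857]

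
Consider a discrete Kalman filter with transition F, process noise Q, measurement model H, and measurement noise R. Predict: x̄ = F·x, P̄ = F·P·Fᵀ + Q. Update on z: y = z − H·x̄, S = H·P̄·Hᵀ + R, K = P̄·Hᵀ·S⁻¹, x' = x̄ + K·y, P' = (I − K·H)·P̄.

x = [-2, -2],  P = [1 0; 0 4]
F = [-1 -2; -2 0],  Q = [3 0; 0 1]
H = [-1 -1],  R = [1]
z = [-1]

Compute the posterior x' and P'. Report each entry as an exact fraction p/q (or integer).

x̄ = F·x = [6, 4]
P̄ = F·P·Fᵀ + Q = [20 2; 2 5]
y = z − H·x̄ = [9]
S = H·P̄·Hᵀ + R = [30]
K = P̄·Hᵀ·S⁻¹ = [-11/15; -7/30]
x' = x̄ + K·y = [-3/5, 19/10]
P' = (I − K·H)·P̄ = [58/15 -47/15; -47/15 101/30]

x' = [-3/5, 19/10]
P' = [58/15 -47/15; -47/15 101/30]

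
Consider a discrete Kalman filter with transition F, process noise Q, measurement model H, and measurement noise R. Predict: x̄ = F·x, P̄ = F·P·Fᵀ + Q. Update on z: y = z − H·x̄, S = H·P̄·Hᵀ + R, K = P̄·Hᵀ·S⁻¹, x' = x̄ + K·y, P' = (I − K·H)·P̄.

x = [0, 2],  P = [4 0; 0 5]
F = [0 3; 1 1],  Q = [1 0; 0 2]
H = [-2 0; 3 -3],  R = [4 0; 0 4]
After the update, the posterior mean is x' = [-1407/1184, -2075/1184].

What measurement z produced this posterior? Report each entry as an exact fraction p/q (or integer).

z = [3, 2]

x̄ = F·x = [6, 2]
P̄ = F·P·Fᵀ + Q = [46 15; 15 11]
S = H·P̄·Hᵀ + R = [188 -186; -186 247]
K = P̄·Hᵀ·S⁻¹ = [-2713/5920 93/2960; -2589/5920 -831/2960]
x' − x̄ = [-8511/1184, -4443/1184] = K·y
y = (KᵀK)⁻¹·Kᵀ·(x' − x̄) = [15, -10]
z = y + H·x̄ = [15, -10] + [-12, 12] = [3, 2]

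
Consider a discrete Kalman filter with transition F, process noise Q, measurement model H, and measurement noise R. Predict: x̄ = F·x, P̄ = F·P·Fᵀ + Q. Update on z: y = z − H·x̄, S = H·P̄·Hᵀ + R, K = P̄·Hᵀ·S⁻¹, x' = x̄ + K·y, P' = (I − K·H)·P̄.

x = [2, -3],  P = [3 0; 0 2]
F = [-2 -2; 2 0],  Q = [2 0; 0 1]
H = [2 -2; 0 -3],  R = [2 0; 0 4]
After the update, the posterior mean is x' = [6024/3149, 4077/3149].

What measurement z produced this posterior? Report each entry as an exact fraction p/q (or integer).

x̄ = F·x = [2, 4]
P̄ = F·P·Fᵀ + Q = [22 -12; -12 13]
S = H·P̄·Hᵀ + R = [238 150; 150 121]
K = P̄·Hᵀ·S⁻¹ = [1414/3149 -816/3149; -100/3149 -891/3149]
x' − x̄ = [-274/3149, -8519/3149] = K·y
y = (KᵀK)⁻¹·Kᵀ·(x' − x̄) = [5, 9]
z = y + H·x̄ = [5, 9] + [-4, -12] = [1, -3]

z = [1, -3]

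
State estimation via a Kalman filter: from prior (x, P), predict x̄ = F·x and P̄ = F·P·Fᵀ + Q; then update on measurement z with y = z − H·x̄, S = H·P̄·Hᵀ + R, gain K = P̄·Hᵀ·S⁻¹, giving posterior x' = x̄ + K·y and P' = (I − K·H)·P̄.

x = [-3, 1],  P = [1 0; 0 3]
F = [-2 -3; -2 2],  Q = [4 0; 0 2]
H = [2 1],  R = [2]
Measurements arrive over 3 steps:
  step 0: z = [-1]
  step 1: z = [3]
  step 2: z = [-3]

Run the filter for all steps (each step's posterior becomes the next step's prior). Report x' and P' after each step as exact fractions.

step 0: x̄ = F·x = [3, 8]
step 0: P̄ = F·P·Fᵀ + Q = [35 -14; -14 18]
step 0: y = z − H·x̄ = [-15]
step 0: S = H·P̄·Hᵀ + R = [104]
step 0: K = P̄·Hᵀ·S⁻¹ = [7/13; -5/52]
step 0: x' = x̄ + K·y = [-66/13, 491/52]
step 0: P' = (I − K·H)·P̄ = [63/13 -112/13; -112/13 443/26]
step 1: x̄ = F·x = [-945/52, 755/26]
step 1: P̄ = F·P·Fᵀ + Q = [1907/26 -1301/13; -1301/13 2060/13]
step 1: y = z − H·x̄ = [134/13]
step 1: S = H·P̄·Hᵀ + R = [696/13]
step 1: K = P̄·Hᵀ·S⁻¹ = [101/116; -271/348]
step 1: x' = x̄ + K·y = [-1067/116, 1828/87]
step 1: P' = (I − K·H)·P̄ = [950/29 -3699/58; -3699/58 21923/174]
step 2: x̄ = F·x = [-2589/58, 10513/174]
step 2: P̄ = F·P·Fᵀ + Q = [29213/58 -21822/29; -21822/29 99808/87]
step 2: y = z − H·x̄ = [4499/174]
step 2: S = H·P̄·Hᵀ + R = [13396/87]
step 2: K = P̄·Hᵀ·S⁻¹ = [22173/13396; -7781/3349]
step 2: x' = x̄ + K·y = [-49315/26792, 1157/3349]
step 2: P' = (I − K·H)·P̄ = [1096139/13396 -536983/3349; -536983/3349 1058404/3349]

step 0: x' = [-66/13, 491/52], P' = [63/13 -112/13; -112/13 443/26]
step 1: x' = [-1067/116, 1828/87], P' = [950/29 -3699/58; -3699/58 21923/174]
step 2: x' = [-49315/26792, 1157/3349], P' = [1096139/13396 -536983/3349; -536983/3349 1058404/3349]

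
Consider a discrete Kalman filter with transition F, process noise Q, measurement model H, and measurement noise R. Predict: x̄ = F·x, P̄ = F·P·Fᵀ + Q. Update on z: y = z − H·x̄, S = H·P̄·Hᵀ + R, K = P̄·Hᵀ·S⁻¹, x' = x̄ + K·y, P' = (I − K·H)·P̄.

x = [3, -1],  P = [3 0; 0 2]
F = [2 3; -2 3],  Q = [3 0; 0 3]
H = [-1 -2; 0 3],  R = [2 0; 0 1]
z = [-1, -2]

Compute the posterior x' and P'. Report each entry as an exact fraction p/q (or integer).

x' = [13044/5131, -7281/10262]
P' = [11616/5131 -1047/5131; -1047/5131 1119/10262]

x̄ = F·x = [3, -9]
P̄ = F·P·Fᵀ + Q = [33 6; 6 33]
y = z − H·x̄ = [-16, 25]
S = H·P̄·Hᵀ + R = [191 -216; -216 298]
K = P̄·Hᵀ·S⁻¹ = [-4761/5131 -3141/5131; -36/5131 3357/10262]
x' = x̄ + K·y = [13044/5131, -7281/10262]
P' = (I − K·H)·P̄ = [11616/5131 -1047/5131; -1047/5131 1119/10262]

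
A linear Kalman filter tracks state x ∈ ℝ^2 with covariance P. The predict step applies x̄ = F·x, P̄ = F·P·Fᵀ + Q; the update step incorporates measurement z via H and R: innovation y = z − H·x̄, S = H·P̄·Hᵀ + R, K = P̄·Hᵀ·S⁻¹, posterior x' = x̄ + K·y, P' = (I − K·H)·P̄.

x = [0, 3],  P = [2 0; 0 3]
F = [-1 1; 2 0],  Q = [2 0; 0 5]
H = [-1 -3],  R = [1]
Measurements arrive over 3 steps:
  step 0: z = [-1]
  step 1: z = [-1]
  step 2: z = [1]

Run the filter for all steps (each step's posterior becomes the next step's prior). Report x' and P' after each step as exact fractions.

step 0: x' = [313/101, -70/101], P' = [682/101 -229/101; -229/101 88/101]
step 1: x' = [-2373/2462, 6679/9848], P' = [7349/1231 -10135/4924; -10135/4924 16139/19696]
step 2: x' = [1186205/1165249, -790692/1165249], P' = [20623634/3495747 -2368687/1165249; -2368687/1165249 944029/1165249]

step 0: x̄ = F·x = [3, 0]
step 0: P̄ = F·P·Fᵀ + Q = [7 -4; -4 13]
step 0: y = z − H·x̄ = [2]
step 0: S = H·P̄·Hᵀ + R = [101]
step 0: K = P̄·Hᵀ·S⁻¹ = [5/101; -35/101]
step 0: x' = x̄ + K·y = [313/101, -70/101]
step 0: P' = (I − K·H)·P̄ = [682/101 -229/101; -229/101 88/101]
step 1: x̄ = F·x = [-383/101, 626/101]
step 1: P̄ = F·P·Fᵀ + Q = [1430/101 -1822/101; -1822/101 3233/101]
step 1: y = z − H·x̄ = [1394/101]
step 1: S = H·P̄·Hᵀ + R = [19696/101]
step 1: K = P̄·Hᵀ·S⁻¹ = [1009/4924; -7877/19696]
step 1: x' = x̄ + K·y = [-2373/2462, 6679/9848]
step 1: P' = (I − K·H)·P̄ = [7349/1231 -10135/4924; -10135/4924 16139/19696]
step 2: x̄ = F·x = [16171/9848, -2373/1231]
step 2: P̄ = F·P·Fᵀ + Q = [254195/19696 -39531/2462; -39531/2462 35551/1231]
step 2: y = z − H·x̄ = [-30933/9848]
step 2: S = H·P̄·Hᵀ + R = [3495747/19696]
step 2: K = P̄·Hᵀ·S⁻¹ = [694549/3495747; -463400/1165249]
step 2: x' = x̄ + K·y = [1186205/1165249, -790692/1165249]
step 2: P' = (I − K·H)·P̄ = [20623634/3495747 -2368687/1165249; -2368687/1165249 944029/1165249]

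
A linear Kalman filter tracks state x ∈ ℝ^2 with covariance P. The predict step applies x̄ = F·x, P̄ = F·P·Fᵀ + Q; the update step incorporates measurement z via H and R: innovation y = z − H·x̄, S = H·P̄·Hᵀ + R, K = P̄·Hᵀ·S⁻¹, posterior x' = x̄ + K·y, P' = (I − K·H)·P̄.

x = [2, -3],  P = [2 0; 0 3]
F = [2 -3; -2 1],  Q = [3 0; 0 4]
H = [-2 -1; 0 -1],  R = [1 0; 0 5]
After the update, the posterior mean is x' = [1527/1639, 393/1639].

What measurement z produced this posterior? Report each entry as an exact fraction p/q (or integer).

z = [-2, -2]

x̄ = F·x = [13, -7]
P̄ = F·P·Fᵀ + Q = [38 -17; -17 15]
S = H·P̄·Hᵀ + R = [100 -19; -19 20]
K = P̄·Hᵀ·S⁻¹ = [-857/1639 579/1639; 95/1639 -1139/1639]
x' − x̄ = [-19780/1639, 11866/1639] = K·y
y = (KᵀK)⁻¹·Kᵀ·(x' − x̄) = [17, -9]
z = y + H·x̄ = [17, -9] + [-19, 7] = [-2, -2]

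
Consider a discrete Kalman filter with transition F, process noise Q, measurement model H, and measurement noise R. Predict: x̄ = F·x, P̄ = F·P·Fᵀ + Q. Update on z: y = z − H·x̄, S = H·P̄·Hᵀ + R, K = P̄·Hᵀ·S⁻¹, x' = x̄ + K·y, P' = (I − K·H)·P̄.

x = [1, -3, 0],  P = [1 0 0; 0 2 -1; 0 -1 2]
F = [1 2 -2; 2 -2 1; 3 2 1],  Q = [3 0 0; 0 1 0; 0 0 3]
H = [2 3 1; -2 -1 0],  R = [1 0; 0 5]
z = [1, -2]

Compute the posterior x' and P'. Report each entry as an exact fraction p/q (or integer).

x' = [-4447/7031, 17086/7031, -34377/7031]
P' = [22700/7031 -21215/7031 17109/7031; -21215/7031 25565/7031 -31698/7031; 17109/7031 -31698/7031 62406/7031]

x̄ = F·x = [-5, 8, -3]
P̄ = F·P·Fᵀ + Q = [28 -16 9; -16 19 0; 9 0 18]
y = z − H·x̄ = [-10, -4]
S = H·P̄·Hᵀ + R = [146 -59; -59 72]
K = P̄·Hᵀ·S⁻¹ = [-1136/7031 -4837/7031; 2567/7031 3373/7031; 1530/7031 -504/7031]
x' = x̄ + K·y = [-4447/7031, 17086/7031, -34377/7031]
P' = (I − K·H)·P̄ = [22700/7031 -21215/7031 17109/7031; -21215/7031 25565/7031 -31698/7031; 17109/7031 -31698/7031 62406/7031]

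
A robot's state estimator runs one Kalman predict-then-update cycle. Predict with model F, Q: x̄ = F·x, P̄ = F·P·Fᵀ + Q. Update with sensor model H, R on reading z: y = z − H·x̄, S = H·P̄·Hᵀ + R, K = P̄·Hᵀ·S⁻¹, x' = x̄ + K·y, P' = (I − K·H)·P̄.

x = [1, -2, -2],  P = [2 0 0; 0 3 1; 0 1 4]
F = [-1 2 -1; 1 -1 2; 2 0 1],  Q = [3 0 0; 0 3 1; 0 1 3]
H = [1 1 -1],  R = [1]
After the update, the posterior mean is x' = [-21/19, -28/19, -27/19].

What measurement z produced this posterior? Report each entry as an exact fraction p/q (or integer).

z = [-1]

x̄ = F·x = [-3, -1, 0]
P̄ = F·P·Fᵀ + Q = [17 -11 -6; -11 20 12; -6 12 15]
S = H·P̄·Hᵀ + R = [19]
K = P̄·Hᵀ·S⁻¹ = [12/19; -3/19; -9/19]
x' − x̄ = [36/19, -9/19, -27/19] = K·y
y = (KᵀK)⁻¹·Kᵀ·(x' − x̄) = [3]
z = y + H·x̄ = [3] + [-4] = [-1]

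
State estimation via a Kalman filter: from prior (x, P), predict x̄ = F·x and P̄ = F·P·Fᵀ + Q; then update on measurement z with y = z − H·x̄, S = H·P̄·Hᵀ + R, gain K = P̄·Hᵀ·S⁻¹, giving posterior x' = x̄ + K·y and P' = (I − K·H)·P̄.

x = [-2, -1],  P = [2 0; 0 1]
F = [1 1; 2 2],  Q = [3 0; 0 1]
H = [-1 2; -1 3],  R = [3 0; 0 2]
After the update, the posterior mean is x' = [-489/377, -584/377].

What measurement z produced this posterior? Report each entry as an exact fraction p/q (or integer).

x̄ = F·x = [-3, -6]
P̄ = F·P·Fᵀ + Q = [6 6; 6 13]
S = H·P̄·Hᵀ + R = [37 54; 54 89]
K = P̄·Hᵀ·S⁻¹ = [-114/377 120/377; -2/377 141/377]
x' − x̄ = [642/377, 1678/377] = K·y
y = (KᵀK)⁻¹·Kᵀ·(x' − x̄) = [7, 12]
z = y + H·x̄ = [7, 12] + [-9, -15] = [-2, -3]

z = [-2, -3]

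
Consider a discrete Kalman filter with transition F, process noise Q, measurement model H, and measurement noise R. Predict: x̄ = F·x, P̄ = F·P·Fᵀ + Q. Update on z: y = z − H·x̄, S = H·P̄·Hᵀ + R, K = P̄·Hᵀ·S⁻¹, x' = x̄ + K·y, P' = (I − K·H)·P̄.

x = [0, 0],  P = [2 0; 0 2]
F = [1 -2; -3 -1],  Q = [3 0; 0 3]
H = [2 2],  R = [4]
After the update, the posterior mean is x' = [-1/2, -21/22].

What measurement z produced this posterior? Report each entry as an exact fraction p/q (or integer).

z = [-3]

x̄ = F·x = [0, 0]
P̄ = F·P·Fᵀ + Q = [13 -2; -2 23]
S = H·P̄·Hᵀ + R = [132]
K = P̄·Hᵀ·S⁻¹ = [1/6; 7/22]
x' − x̄ = [-1/2, -21/22] = K·y
y = (KᵀK)⁻¹·Kᵀ·(x' − x̄) = [-3]
z = y + H·x̄ = [-3] + [0] = [-3]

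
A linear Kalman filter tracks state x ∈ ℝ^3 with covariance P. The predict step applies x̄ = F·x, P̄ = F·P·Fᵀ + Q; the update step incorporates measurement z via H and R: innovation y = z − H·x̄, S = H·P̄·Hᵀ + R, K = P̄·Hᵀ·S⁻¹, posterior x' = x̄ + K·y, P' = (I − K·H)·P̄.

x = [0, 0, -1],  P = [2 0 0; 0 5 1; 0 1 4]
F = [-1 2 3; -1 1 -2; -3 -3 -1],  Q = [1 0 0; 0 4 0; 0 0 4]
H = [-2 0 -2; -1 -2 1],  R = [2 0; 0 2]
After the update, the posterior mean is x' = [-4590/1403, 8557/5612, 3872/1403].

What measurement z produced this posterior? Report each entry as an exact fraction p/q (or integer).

z = [1, 3]

x̄ = F·x = [-3, 2, 1]
P̄ = F·P·Fᵀ + Q = [71 -13 -47; -13 23 4; -47 4 77]
S = H·P̄·Hᵀ + R = [218 -48; -48 268]
K = P̄·Hᵀ·S⁻¹ = [-432/1403 -559/1403; 429/7015 -2729/28060; -1314/7015 2801/7015]
x' − x̄ = [-381/1403, -2667/5612, 2469/1403] = K·y
y = (KᵀK)⁻¹·Kᵀ·(x' − x̄) = [-3, 3]
z = y + H·x̄ = [-3, 3] + [4, 0] = [1, 3]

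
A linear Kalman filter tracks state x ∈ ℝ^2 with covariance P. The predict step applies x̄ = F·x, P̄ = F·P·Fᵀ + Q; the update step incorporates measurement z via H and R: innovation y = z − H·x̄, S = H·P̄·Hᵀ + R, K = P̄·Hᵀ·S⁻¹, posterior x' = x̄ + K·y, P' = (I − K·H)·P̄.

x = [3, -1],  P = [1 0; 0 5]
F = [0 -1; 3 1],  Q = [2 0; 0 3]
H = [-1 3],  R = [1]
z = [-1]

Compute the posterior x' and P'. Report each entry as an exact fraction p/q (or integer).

x̄ = F·x = [1, 8]
P̄ = F·P·Fᵀ + Q = [7 -5; -5 17]
y = z − H·x̄ = [-24]
S = H·P̄·Hᵀ + R = [191]
K = P̄·Hᵀ·S⁻¹ = [-22/191; 56/191]
x' = x̄ + K·y = [719/191, 184/191]
P' = (I − K·H)·P̄ = [853/191 277/191; 277/191 111/191]

x' = [719/191, 184/191]
P' = [853/191 277/191; 277/191 111/191]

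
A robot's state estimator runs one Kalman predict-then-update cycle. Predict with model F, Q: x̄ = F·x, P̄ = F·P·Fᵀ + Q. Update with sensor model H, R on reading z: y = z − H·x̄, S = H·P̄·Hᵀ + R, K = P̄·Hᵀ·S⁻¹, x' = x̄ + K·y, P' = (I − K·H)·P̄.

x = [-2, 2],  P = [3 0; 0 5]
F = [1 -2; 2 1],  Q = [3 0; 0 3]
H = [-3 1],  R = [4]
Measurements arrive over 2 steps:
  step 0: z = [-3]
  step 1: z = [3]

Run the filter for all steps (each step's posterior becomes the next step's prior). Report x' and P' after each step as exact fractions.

step 0: x̄ = F·x = [-6, -2]
step 0: P̄ = F·P·Fᵀ + Q = [26 -4; -4 20]
step 0: y = z − H·x̄ = [-19]
step 0: S = H·P̄·Hᵀ + R = [282]
step 0: K = P̄·Hᵀ·S⁻¹ = [-41/141; 16/141]
step 0: x' = x̄ + K·y = [-67/141, -586/141]
step 0: P' = (I − K·H)·P̄ = [304/141 748/141; 748/141 2308/141]
step 1: x̄ = F·x = [1105/141, -240/47]
step 1: P̄ = F·P·Fᵀ + Q = [6967/141 -2084/47; -2084/47 2313/47]
step 1: y = z − H·x̄ = [1486/47]
step 1: S = H·P̄·Hᵀ + R = [35906/47]
step 1: K = P̄·Hᵀ·S⁻¹ = [-9051/35906; 8565/35906]
step 1: x' = x̄ + K·y = [-7162/53859, 43725/17953]
step 1: P' = (I − K·H)·P̄ = [93517/107718 57313/35906; 57313/35906 206199/35906]

step 0: x' = [-67/141, -586/141], P' = [304/141 748/141; 748/141 2308/141]
step 1: x' = [-7162/53859, 43725/17953], P' = [93517/107718 57313/35906; 57313/35906 206199/35906]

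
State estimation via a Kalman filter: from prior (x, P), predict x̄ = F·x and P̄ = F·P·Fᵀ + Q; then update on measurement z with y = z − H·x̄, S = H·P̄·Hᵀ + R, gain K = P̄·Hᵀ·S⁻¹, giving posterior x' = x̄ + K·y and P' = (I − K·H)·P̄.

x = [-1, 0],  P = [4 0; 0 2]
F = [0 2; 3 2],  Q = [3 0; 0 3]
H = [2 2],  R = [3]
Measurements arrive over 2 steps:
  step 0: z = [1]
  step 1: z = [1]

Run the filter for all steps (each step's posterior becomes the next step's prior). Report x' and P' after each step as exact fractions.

step 0: x' = [266/299, -127/299], P' = [1845/299 -1788/299; -1788/299 1953/299]
step 1: x' = [-11512/9279, 16292/9279], P' = [40207/3093 -38276/3093; -38276/3093 38590/3093]

step 0: x̄ = F·x = [0, -3]
step 0: P̄ = F·P·Fᵀ + Q = [11 8; 8 47]
step 0: y = z − H·x̄ = [7]
step 0: S = H·P̄·Hᵀ + R = [299]
step 0: K = P̄·Hᵀ·S⁻¹ = [38/299; 110/299]
step 0: x' = x̄ + K·y = [266/299, -127/299]
step 0: P' = (I − K·H)·P̄ = [1845/299 -1788/299; -1788/299 1953/299]
step 1: x̄ = F·x = [-254/299, 544/299]
step 1: P̄ = F·P·Fᵀ + Q = [8709/299 -2916/299; -2916/299 3858/299]
step 1: y = z − H·x̄ = [-281/299]
step 1: S = H·P̄·Hᵀ + R = [27837/299]
step 1: K = P̄·Hᵀ·S⁻¹ = [3862/9279; 628/9279]
step 1: x' = x̄ + K·y = [-11512/9279, 16292/9279]
step 1: P' = (I − K·H)·P̄ = [40207/3093 -38276/3093; -38276/3093 38590/3093]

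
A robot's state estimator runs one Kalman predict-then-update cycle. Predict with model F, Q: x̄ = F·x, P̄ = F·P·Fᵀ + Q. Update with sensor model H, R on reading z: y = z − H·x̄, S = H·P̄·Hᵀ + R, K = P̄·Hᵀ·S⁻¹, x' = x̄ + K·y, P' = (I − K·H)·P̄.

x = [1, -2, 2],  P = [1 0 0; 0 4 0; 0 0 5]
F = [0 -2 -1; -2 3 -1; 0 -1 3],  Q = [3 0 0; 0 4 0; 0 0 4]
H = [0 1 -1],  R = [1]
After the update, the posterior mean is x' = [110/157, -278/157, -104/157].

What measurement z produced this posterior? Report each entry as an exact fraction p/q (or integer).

z = [-1]

x̄ = F·x = [2, -10, 8]
P̄ = F·P·Fᵀ + Q = [24 -19 -7; -19 49 -27; -7 -27 53]
S = H·P̄·Hᵀ + R = [157]
K = P̄·Hᵀ·S⁻¹ = [-12/157; 76/157; -80/157]
x' − x̄ = [-204/157, 1292/157, -1360/157] = K·y
y = (KᵀK)⁻¹·Kᵀ·(x' − x̄) = [17]
z = y + H·x̄ = [17] + [-18] = [-1]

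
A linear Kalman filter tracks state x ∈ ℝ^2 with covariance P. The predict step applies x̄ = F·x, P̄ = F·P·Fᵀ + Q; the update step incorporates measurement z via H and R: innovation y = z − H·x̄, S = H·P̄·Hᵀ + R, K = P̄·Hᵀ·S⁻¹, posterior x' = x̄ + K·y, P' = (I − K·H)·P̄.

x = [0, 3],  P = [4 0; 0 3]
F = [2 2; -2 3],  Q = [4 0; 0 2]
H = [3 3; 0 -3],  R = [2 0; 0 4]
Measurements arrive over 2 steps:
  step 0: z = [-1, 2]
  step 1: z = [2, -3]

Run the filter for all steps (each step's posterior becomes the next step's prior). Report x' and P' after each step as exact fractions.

step 0: x̄ = F·x = [6, 9]
step 0: P̄ = F·P·Fᵀ + Q = [32 2; 2 45]
step 0: y = z − H·x̄ = [-46, 29]
step 0: S = H·P̄·Hᵀ + R = [731 -423; -423 409]
step 0: K = P̄·Hᵀ·S⁻¹ = [3918/12005 3876/12005; 282/60025 -19521/60025]
step 0: x' = x̄ + K·y = [4206/12005, -38856/60025]
step 0: P' = (I − K·H)·P̄ = [1556/2401 -5168/12005; -5168/12005 26028/60025]
step 1: x̄ = F·x = [-35652/60025, -158628/60025]
step 1: P̄ = F·P·Fᵀ + Q = [293092/60025 -51112/60025; -51112/60025 819982/60025]
step 1: y = z − H·x̄ = [140578/12005, -655959/60025]
step 1: S = H·P̄·Hᵀ + R = [368708/2401 -1383966/12005; -1383966/12005 7619938/60025]
step 1: K = P̄·Hᵀ·S⁻¹ = [27458046/93103937 26808774/93103937; 2306610/93103937 -27962079/93103937]
step 1: x' = x̄ + K·y = [-26735730/93103937, 86536929/93103937]
step 1: P' = (I − K·H)·P̄ = [54050396/93103937 -35745032/93103937; -35745032/93103937 37282772/93103937]

step 0: x' = [4206/12005, -38856/60025], P' = [1556/2401 -5168/12005; -5168/12005 26028/60025]
step 1: x' = [-26735730/93103937, 86536929/93103937], P' = [54050396/93103937 -35745032/93103937; -35745032/93103937 37282772/93103937]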